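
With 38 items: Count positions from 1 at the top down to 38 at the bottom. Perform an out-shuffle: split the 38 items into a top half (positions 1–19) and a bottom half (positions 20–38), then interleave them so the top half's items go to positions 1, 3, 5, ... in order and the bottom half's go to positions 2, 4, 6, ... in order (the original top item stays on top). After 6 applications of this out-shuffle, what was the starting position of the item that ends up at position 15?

7

Work backwards from position 15, undoing one out-shuffle at a time:
15 ← 8 ← 23 ← 12 ← 25 ← 13 ← 7
So the item now at position 15 started at position 7.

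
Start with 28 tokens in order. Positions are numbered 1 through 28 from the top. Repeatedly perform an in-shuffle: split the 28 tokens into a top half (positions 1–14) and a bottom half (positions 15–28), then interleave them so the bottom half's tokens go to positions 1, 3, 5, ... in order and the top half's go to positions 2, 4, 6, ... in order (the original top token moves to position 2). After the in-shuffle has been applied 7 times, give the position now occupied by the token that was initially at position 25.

10

Track the token's position through each in-shuffle:
25 → 21 → 13 → 26 → 23 → 17 → 5 → 10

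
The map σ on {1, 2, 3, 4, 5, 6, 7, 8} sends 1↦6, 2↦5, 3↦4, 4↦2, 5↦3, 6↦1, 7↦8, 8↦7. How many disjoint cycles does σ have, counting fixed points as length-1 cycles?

Cycle decomposition: (1 6) (2 5 3 4) (7 8).
3 cycles.

3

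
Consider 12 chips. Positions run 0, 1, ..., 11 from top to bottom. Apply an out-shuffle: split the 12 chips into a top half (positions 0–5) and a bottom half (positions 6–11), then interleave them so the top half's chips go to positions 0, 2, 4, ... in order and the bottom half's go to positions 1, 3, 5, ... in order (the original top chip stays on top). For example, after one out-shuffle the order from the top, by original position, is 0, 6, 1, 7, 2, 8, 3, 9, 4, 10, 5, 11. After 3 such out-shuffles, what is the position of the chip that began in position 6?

4

Track the chip's position through each out-shuffle:
6 → 1 → 2 → 4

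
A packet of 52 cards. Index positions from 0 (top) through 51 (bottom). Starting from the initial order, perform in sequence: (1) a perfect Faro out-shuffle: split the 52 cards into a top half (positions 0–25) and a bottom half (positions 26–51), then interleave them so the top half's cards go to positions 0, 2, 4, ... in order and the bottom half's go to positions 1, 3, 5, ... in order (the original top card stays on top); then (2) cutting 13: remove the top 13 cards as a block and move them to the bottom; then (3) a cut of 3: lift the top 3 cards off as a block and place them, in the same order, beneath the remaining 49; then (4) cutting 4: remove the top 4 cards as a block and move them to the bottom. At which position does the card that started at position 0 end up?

Track the card from position 0 forward through each operation:
  after op 1 (out-shuffle): 0 → 0
  after op 2 (cut 13): 0 → 39
  after op 3 (cut 3): 39 → 36
  after op 4 (cut 4): 36 → 32

32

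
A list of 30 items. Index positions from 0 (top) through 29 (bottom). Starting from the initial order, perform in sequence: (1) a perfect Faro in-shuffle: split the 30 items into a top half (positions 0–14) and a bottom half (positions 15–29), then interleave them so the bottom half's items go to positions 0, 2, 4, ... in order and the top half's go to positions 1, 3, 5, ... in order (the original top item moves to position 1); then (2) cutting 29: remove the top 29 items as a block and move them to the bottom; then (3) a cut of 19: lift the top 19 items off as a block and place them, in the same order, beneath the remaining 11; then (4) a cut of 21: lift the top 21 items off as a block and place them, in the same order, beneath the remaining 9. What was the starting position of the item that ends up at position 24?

Undo the operations in reverse order, starting from position 24:
  undo op 4 (cut 21): 24 ← 15
  undo op 3 (cut 19): 15 ← 4
  undo op 2 (cut 29): 4 ← 3
  undo op 1 (in-shuffle, from top half): 3 ← 1
So the item at position 24 came from original position 1.

1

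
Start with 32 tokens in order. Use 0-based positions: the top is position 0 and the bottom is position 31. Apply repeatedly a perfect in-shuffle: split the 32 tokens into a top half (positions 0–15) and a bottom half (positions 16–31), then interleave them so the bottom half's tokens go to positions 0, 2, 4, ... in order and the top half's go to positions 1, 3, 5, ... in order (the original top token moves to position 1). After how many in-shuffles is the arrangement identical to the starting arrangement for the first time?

10

The in-shuffle permutes the 32 positions with cycle lengths [2, 10, 10, 10].
Every token is home exactly when every cycle has completed a whole number of laps, i.e. after lcm(2, 10) = 10 in-shuffles.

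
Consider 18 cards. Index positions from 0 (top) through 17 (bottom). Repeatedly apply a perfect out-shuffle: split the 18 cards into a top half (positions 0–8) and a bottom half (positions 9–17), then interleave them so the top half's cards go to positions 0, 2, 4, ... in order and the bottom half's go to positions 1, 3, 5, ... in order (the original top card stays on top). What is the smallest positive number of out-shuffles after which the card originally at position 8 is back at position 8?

8

Follow position 8 under repeated out-shuffles:
8 → 16 → 15 → 13 → 9 → 1 → 2 → 4 → 8
It first returns after 8 out-shuffles.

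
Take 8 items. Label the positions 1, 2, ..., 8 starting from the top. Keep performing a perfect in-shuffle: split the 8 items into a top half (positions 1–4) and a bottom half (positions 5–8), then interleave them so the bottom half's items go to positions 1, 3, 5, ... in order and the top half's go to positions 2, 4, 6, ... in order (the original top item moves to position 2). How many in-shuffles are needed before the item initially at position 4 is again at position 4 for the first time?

Follow position 4 under repeated in-shuffles:
4 → 8 → 7 → 5 → 1 → 2 → 4
It first returns after 6 in-shuffles.

6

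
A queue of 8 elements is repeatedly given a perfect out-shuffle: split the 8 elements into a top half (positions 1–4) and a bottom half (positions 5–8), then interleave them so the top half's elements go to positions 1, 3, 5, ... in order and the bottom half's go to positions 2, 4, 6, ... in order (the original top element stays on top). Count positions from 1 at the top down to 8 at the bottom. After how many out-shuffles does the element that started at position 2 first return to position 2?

3

Follow position 2 under repeated out-shuffles:
2 → 3 → 5 → 2
It first returns after 3 out-shuffles.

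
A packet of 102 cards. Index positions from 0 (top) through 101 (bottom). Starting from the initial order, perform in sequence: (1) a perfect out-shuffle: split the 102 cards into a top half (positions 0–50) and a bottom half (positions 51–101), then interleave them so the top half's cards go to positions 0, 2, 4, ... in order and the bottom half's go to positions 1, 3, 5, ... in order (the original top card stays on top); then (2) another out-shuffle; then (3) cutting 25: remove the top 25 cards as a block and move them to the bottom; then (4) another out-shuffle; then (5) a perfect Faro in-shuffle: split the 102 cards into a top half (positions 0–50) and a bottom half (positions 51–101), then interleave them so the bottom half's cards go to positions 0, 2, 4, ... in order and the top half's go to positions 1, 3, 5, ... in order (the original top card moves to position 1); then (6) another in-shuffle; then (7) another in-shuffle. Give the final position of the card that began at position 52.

Track the card from position 52 forward through each operation:
  after op 1 (out-shuffle): 52 → 3
  after op 2 (out-shuffle): 3 → 6
  after op 3 (cut 25): 6 → 83
  after op 4 (out-shuffle): 83 → 65
  after op 5 (in-shuffle): 65 → 28
  after op 6 (in-shuffle): 28 → 57
  after op 7 (in-shuffle): 57 → 12

12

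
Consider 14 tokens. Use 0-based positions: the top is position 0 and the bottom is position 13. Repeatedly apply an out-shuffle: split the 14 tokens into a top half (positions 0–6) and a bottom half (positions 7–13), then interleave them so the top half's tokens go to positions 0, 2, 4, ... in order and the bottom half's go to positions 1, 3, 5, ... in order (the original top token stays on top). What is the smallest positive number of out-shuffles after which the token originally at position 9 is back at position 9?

Follow position 9 under repeated out-shuffles:
9 → 5 → 10 → 7 → 1 → 2 → 4 → 8 → 3 → 6 → 12 → 11 → 9
It first returns after 12 out-shuffles.

12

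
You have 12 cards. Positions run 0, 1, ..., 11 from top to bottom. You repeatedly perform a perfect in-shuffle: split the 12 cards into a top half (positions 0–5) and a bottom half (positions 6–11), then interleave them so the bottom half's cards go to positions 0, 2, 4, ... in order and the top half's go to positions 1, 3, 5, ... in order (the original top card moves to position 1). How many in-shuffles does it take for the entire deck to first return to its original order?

12

The in-shuffle permutes the 12 positions with cycle lengths [12].
Every card is home exactly when every cycle has completed a whole number of laps, i.e. after lcm(12) = 12 in-shuffles.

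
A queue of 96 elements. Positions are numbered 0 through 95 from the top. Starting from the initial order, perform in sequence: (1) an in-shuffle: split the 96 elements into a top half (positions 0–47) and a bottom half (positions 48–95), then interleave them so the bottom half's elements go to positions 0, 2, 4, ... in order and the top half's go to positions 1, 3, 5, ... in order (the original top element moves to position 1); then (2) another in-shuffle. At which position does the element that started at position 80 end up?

32

Track the element from position 80 forward through each operation:
  after op 1 (in-shuffle): 80 → 64
  after op 2 (in-shuffle): 64 → 32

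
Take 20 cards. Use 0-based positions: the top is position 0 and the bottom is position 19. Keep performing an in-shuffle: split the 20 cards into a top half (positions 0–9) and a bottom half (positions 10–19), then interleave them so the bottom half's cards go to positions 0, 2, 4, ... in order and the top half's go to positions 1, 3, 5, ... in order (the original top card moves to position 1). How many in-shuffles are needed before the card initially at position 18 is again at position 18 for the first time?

6

Follow position 18 under repeated in-shuffles:
18 → 16 → 12 → 4 → 9 → 19 → 18
It first returns after 6 in-shuffles.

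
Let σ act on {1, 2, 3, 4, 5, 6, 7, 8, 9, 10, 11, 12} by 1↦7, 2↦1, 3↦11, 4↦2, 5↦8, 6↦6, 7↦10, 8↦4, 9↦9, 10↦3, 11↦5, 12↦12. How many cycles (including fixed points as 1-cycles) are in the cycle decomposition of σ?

Cycle decomposition: (1 7 10 3 11 5 8 4 2) (6) (9) (12).
4 cycles.

4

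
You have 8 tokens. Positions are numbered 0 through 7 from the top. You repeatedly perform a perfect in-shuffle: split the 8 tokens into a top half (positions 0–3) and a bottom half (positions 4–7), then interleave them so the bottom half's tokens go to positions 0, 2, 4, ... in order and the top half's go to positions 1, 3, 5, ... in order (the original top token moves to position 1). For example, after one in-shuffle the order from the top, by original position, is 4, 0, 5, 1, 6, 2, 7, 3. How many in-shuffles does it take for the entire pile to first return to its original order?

6

The in-shuffle permutes the 8 positions with cycle lengths [2, 6].
Every token is home exactly when every cycle has completed a whole number of laps, i.e. after lcm(2, 6) = 6 in-shuffles.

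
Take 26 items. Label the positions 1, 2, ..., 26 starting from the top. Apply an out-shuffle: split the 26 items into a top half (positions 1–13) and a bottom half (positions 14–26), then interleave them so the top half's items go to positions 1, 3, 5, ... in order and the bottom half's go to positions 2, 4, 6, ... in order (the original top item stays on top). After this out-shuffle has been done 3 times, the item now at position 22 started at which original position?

13

Work backwards from position 22, undoing one out-shuffle at a time:
22 ← 24 ← 25 ← 13
So the item now at position 22 started at position 13.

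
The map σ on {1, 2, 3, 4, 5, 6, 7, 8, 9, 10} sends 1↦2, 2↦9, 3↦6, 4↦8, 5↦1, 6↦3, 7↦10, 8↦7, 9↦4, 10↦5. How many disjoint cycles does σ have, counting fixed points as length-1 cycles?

2

Cycle decomposition: (1 2 9 4 8 7 10 5) (3 6).
2 cycles.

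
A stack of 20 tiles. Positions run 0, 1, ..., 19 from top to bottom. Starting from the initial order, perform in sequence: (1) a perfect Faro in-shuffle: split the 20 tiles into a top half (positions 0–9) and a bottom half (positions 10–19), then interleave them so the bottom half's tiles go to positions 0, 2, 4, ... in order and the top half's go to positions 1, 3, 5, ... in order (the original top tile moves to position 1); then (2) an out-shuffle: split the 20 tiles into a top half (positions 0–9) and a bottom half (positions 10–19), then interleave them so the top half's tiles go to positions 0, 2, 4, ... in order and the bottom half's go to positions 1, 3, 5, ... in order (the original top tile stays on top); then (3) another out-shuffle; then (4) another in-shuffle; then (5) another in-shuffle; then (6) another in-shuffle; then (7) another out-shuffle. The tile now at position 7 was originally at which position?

5

Undo the operations in reverse order, starting from position 7:
  undo op 7 (out-shuffle, from bottom half): 7 ← 13
  undo op 6 (in-shuffle, from top half): 13 ← 6
  undo op 5 (in-shuffle, from bottom half): 6 ← 13
  undo op 4 (in-shuffle, from top half): 13 ← 6
  undo op 3 (out-shuffle, from top half): 6 ← 3
  undo op 2 (out-shuffle, from bottom half): 3 ← 11
  undo op 1 (in-shuffle, from top half): 11 ← 5
So the tile at position 7 came from original position 5.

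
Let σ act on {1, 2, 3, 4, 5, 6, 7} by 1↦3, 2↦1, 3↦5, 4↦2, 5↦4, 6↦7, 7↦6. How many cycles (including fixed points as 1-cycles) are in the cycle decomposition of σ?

2

Cycle decomposition: (1 3 5 4 2) (6 7).
2 cycles.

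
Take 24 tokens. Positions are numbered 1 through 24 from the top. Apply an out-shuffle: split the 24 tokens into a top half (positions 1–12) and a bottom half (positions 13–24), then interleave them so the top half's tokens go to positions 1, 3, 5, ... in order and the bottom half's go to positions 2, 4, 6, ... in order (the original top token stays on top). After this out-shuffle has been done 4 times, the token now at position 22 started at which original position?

Work backwards from position 22, undoing one out-shuffle at a time:
22 ← 23 ← 12 ← 18 ← 21
So the token now at position 22 started at position 21.

21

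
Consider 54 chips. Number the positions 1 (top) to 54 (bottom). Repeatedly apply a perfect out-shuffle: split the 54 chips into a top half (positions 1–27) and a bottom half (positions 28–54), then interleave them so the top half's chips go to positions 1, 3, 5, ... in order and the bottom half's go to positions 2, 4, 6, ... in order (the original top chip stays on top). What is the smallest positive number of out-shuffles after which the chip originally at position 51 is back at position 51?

Follow position 51 under repeated out-shuffles:
51 → 48 → 42 → 30 → 6 → 11 → 21 → 41 → ... → 51 (length 52)
It first returns after 52 out-shuffles.

52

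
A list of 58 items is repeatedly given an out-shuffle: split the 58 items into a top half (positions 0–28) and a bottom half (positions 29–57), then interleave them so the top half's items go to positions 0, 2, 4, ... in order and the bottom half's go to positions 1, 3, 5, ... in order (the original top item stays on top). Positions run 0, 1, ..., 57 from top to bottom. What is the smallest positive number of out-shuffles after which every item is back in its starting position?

The out-shuffle permutes the 58 positions with cycle lengths [1, 1, 2, 18, 18, 18].
Every item is home exactly when every cycle has completed a whole number of laps, i.e. after lcm(1, 2, 18) = 18 out-shuffles.

18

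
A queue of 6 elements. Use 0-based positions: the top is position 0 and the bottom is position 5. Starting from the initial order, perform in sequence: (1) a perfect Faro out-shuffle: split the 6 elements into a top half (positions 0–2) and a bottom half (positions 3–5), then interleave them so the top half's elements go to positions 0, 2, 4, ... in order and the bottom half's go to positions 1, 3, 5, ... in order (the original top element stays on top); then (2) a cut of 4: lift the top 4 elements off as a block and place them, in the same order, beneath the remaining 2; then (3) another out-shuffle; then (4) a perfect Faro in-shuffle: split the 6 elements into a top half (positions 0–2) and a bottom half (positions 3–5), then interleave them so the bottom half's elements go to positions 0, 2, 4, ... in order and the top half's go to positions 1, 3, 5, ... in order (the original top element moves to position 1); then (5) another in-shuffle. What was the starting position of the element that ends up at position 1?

Undo the operations in reverse order, starting from position 1:
  undo op 5 (in-shuffle, from top half): 1 ← 0
  undo op 4 (in-shuffle, from bottom half): 0 ← 3
  undo op 3 (out-shuffle, from bottom half): 3 ← 4
  undo op 2 (cut 4): 4 ← 2
  undo op 1 (out-shuffle, from top half): 2 ← 1
So the element at position 1 came from original position 1.

1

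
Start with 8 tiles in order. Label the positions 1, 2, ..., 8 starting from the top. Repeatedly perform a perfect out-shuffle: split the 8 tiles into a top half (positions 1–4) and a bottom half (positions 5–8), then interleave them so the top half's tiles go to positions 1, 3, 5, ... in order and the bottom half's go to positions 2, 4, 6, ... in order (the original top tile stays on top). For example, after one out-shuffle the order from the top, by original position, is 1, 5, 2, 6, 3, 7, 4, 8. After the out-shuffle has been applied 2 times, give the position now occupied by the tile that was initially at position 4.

Track the tile's position through each out-shuffle:
4 → 7 → 6

6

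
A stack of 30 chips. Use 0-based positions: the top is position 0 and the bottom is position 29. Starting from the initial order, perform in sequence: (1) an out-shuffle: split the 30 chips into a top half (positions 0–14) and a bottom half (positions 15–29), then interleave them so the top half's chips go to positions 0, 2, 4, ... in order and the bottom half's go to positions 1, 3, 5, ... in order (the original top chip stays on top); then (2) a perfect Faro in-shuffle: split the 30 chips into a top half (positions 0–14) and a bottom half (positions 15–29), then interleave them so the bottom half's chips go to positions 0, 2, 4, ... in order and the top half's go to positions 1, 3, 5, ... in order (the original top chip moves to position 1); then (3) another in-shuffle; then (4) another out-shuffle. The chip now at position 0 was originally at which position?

18

Undo the operations in reverse order, starting from position 0:
  undo op 4 (out-shuffle, from top half): 0 ← 0
  undo op 3 (in-shuffle, from bottom half): 0 ← 15
  undo op 2 (in-shuffle, from top half): 15 ← 7
  undo op 1 (out-shuffle, from bottom half): 7 ← 18
So the chip at position 0 came from original position 18.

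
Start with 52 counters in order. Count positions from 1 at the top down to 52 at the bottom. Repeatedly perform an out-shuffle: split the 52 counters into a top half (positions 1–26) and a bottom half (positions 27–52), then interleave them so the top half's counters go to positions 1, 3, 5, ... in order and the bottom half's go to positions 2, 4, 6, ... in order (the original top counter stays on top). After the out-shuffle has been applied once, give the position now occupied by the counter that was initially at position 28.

4

Track the counter's position through each out-shuffle:
28 → 4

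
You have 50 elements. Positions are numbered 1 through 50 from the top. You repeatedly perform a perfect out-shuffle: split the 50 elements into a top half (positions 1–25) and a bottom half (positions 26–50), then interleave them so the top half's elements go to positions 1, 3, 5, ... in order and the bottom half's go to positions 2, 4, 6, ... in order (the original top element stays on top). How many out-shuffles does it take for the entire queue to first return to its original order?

21

The out-shuffle permutes the 50 positions with cycle lengths [1, 1, 3, 3, 21, 21].
Every element is home exactly when every cycle has completed a whole number of laps, i.e. after lcm(1, 3, 21) = 21 out-shuffles.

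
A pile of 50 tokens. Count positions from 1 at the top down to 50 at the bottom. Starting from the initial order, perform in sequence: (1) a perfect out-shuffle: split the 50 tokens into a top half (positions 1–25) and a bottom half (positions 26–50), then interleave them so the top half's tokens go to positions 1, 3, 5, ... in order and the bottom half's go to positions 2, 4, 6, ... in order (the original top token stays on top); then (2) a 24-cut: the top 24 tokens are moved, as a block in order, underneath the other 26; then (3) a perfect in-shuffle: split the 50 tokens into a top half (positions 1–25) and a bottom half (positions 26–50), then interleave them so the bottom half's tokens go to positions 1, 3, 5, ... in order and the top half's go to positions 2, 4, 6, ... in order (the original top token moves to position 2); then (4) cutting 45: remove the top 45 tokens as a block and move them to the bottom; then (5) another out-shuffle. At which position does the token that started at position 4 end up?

39

Track the token from position 4 forward through each operation:
  after op 1 (out-shuffle): 4 → 7
  after op 2 (cut 24): 7 → 33
  after op 3 (in-shuffle): 33 → 15
  after op 4 (cut 45): 15 → 20
  after op 5 (out-shuffle): 20 → 39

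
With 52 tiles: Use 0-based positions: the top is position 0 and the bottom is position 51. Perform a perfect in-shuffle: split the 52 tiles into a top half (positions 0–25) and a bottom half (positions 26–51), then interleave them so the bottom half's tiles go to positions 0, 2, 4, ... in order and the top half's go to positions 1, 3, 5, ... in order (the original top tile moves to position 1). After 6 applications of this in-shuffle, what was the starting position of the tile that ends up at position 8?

Work backwards from position 8, undoing one in-shuffle at a time:
8 ← 30 ← 41 ← 20 ← 36 ← 44 ← 48
So the tile now at position 8 started at position 48.

48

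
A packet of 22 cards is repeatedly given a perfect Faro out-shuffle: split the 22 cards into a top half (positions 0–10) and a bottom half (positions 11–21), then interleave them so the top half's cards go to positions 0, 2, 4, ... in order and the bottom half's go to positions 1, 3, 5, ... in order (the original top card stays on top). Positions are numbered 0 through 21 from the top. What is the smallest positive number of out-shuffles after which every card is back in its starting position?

6

The out-shuffle permutes the 22 positions with cycle lengths [1, 1, 2, 3, 3, 6, 6].
Every card is home exactly when every cycle has completed a whole number of laps, i.e. after lcm(1, 2, 3, 6) = 6 out-shuffles.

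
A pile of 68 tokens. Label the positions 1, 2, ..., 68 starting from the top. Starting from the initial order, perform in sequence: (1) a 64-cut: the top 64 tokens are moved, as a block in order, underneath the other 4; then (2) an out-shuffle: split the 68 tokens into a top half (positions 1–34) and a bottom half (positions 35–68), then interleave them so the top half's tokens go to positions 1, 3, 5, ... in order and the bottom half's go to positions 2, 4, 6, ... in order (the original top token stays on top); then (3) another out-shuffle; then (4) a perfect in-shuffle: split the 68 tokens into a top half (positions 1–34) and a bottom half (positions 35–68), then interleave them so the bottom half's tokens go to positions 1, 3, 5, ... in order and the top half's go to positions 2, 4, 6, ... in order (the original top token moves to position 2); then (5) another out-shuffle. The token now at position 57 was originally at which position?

9

Undo the operations in reverse order, starting from position 57:
  undo op 5 (out-shuffle, from top half): 57 ← 29
  undo op 4 (in-shuffle, from bottom half): 29 ← 49
  undo op 3 (out-shuffle, from top half): 49 ← 25
  undo op 2 (out-shuffle, from top half): 25 ← 13
  undo op 1 (cut 64): 13 ← 9
So the token at position 57 came from original position 9.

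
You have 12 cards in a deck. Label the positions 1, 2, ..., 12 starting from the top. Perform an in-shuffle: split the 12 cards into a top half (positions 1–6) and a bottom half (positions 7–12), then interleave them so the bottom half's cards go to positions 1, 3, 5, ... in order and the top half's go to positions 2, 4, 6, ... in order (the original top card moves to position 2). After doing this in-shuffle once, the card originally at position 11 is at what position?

9

Track the card's position through each in-shuffle:
11 → 9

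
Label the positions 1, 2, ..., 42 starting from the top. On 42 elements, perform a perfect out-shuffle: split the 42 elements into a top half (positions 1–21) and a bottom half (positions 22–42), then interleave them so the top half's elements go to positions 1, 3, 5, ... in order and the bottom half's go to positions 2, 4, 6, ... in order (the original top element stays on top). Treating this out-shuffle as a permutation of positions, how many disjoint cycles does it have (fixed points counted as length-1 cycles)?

4

Trace each unvisited position around until it returns:
(1) (2 3 5 9 17 33 ... len 20) (4 7 13 25 8 15 ... len 20) (42)
4 cycles in total.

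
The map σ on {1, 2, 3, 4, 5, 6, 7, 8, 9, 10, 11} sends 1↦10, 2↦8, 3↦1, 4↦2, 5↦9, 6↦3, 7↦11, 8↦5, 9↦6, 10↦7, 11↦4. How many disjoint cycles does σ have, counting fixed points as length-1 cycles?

Cycle decomposition: (1 10 7 11 4 2 8 5 9 6 3).
1 cycle.

1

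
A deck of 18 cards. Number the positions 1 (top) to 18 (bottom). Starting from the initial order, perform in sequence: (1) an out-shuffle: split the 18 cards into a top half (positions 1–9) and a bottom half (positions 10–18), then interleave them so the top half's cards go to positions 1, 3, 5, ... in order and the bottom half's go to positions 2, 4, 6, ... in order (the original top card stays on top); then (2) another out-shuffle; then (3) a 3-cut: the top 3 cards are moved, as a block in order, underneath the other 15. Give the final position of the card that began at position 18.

Track the card from position 18 forward through each operation:
  after op 1 (out-shuffle): 18 → 18
  after op 2 (out-shuffle): 18 → 18
  after op 3 (cut 3): 18 → 15

15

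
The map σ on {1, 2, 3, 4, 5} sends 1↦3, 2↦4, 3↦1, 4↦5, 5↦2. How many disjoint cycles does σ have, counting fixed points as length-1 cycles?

2

Cycle decomposition: (1 3) (2 4 5).
2 cycles.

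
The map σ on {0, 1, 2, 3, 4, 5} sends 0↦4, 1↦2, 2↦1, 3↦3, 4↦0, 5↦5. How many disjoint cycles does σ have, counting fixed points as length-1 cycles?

4

Cycle decomposition: (0 4) (1 2) (3) (5).
4 cycles.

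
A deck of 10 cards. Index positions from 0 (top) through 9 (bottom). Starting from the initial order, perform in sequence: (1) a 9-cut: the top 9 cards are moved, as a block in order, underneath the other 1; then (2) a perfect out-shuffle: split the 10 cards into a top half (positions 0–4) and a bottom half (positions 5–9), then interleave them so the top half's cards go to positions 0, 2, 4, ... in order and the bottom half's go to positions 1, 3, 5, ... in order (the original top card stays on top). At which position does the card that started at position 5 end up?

Track the card from position 5 forward through each operation:
  after op 1 (cut 9): 5 → 6
  after op 2 (out-shuffle): 6 → 3

3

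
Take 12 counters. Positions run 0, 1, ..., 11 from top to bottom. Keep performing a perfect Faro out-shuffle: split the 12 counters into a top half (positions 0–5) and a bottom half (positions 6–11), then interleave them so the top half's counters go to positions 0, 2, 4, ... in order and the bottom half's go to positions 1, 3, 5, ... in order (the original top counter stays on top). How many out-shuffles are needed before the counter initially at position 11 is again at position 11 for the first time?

1

Position 11 is fixed by the out-shuffle; it is already back after 1 application.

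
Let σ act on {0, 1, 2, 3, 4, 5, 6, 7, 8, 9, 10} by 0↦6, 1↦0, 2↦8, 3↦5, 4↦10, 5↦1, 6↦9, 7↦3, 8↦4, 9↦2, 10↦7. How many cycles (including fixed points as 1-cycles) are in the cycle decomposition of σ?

1

Cycle decomposition: (0 6 9 2 8 4 10 7 3 5 1).
1 cycle.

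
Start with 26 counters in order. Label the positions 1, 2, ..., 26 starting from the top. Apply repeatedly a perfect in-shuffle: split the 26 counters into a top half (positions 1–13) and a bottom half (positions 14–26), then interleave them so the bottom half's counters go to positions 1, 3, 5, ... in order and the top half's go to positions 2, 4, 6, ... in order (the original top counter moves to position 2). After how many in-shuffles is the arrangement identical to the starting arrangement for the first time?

18

The in-shuffle permutes the 26 positions with cycle lengths [2, 6, 18].
Every counter is home exactly when every cycle has completed a whole number of laps, i.e. after lcm(2, 6, 18) = 18 in-shuffles.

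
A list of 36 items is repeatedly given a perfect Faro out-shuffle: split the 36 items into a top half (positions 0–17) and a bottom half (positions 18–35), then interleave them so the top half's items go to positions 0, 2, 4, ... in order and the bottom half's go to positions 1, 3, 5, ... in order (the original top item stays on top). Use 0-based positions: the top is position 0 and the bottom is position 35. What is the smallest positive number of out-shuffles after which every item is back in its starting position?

12

The out-shuffle permutes the 36 positions with cycle lengths [1, 1, 3, 3, 4, 12, 12].
Every item is home exactly when every cycle has completed a whole number of laps, i.e. after lcm(1, 3, 4, 12) = 12 out-shuffles.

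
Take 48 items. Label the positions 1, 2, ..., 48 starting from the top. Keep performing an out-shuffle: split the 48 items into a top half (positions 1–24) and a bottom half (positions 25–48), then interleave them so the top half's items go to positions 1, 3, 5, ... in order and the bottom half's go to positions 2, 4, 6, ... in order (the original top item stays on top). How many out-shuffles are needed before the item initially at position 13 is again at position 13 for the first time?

Follow position 13 under repeated out-shuffles:
13 → 25 → 2 → 3 → 5 → 9 → 17 → 33 → ... → 13 (length 23)
It first returns after 23 out-shuffles.

23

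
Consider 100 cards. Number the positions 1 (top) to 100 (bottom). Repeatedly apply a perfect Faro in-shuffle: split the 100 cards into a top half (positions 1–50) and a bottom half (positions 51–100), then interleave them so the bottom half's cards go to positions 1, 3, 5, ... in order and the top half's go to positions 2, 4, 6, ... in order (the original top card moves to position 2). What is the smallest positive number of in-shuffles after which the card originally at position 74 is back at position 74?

Follow position 74 under repeated in-shuffles:
74 → 47 → 94 → 87 → 73 → 45 → 90 → 79 → ... → 74 (length 100)
It first returns after 100 in-shuffles.

100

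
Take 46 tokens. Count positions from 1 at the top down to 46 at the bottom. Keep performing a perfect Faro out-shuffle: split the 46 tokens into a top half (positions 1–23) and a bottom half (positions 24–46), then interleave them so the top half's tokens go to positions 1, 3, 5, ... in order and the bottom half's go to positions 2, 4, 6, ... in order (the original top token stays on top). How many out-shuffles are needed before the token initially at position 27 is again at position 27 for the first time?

Follow position 27 under repeated out-shuffles:
27 → 8 → 15 → 29 → 12 → 23 → 45 → 44 → 42 → 38 → 30 → 14 → 27
It first returns after 12 out-shuffles.

12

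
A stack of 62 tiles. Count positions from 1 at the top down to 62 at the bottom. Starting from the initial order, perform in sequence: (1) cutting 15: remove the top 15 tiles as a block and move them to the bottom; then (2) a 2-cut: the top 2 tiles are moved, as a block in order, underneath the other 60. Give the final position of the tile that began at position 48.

31

Track the tile from position 48 forward through each operation:
  after op 1 (cut 15): 48 → 33
  after op 2 (cut 2): 33 → 31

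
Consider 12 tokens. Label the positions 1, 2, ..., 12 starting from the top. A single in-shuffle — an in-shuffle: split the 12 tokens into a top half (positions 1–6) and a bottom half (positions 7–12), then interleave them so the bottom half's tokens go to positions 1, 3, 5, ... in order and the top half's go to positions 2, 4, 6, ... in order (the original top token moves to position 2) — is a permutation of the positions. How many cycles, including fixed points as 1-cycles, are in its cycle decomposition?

Trace each unvisited position around until it returns:
(1 2 4 8 3 6 ... len 12)
1 cycle in total.

1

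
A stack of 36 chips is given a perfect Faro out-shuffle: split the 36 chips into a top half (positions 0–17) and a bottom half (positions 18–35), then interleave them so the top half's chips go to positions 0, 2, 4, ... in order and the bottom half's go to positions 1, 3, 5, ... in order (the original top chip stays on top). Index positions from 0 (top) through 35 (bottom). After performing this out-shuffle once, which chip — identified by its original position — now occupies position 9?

22

Work backwards from position 9, undoing one out-shuffle at a time:
9 ← 22
So the chip now at position 9 started at position 22.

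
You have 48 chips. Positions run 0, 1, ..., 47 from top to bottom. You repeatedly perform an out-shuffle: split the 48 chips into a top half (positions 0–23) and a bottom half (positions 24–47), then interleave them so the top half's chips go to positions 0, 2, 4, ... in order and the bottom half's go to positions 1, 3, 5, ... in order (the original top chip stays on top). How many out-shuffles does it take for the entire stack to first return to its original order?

The out-shuffle permutes the 48 positions with cycle lengths [1, 1, 23, 23].
Every chip is home exactly when every cycle has completed a whole number of laps, i.e. after lcm(1, 23) = 23 out-shuffles.

23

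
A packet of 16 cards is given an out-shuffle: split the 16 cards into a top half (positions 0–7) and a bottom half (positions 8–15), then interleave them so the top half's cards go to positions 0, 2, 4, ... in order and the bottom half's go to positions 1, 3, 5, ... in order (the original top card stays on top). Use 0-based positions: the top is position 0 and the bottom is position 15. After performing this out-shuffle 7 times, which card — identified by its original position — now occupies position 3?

Work backwards from position 3, undoing one out-shuffle at a time:
3 ← 9 ← 12 ← 6 ← 3 ← 9 ← 12 ← 6
So the card now at position 3 started at position 6.

6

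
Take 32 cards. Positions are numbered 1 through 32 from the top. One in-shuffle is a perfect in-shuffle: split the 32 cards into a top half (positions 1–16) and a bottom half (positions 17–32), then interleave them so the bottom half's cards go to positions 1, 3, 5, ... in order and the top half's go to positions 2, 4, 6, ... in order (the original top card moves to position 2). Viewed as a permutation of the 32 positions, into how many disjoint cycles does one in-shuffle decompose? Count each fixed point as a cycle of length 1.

Trace each unvisited position around until it returns:
(1 2 4 8 16 32 31 29 25 17) (3 6 12 24 15 30 27 21 9 18) (5 10 20 7 14 28 23 13 26 19) (11 22)
4 cycles in total.

4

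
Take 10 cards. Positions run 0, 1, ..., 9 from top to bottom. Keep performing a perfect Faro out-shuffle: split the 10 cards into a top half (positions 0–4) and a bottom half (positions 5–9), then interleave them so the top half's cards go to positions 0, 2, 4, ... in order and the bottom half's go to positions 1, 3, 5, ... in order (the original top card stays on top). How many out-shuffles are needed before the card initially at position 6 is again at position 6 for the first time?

Follow position 6 under repeated out-shuffles:
6 → 3 → 6
It first returns after 2 out-shuffles.

2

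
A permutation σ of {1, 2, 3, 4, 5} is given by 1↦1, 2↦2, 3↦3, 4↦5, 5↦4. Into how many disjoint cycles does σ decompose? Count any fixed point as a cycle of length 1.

4

Cycle decomposition: (1) (2) (3) (4 5).
4 cycles.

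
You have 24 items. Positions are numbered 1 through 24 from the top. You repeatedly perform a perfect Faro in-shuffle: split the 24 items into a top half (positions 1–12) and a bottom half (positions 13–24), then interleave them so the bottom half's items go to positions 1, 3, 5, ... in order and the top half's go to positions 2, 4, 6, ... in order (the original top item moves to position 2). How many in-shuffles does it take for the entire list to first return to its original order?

The in-shuffle permutes the 24 positions with cycle lengths [4, 20].
Every item is home exactly when every cycle has completed a whole number of laps, i.e. after lcm(4, 20) = 20 in-shuffles.

20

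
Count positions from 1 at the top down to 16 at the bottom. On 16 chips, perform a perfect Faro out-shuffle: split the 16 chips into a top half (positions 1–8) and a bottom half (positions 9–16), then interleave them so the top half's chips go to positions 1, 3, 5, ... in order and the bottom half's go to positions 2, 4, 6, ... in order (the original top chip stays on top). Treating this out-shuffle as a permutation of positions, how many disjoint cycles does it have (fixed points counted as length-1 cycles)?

Trace each unvisited position around until it returns:
(1) (2 3 5 9) (4 7 13 10) (6 11) (8 15 14 12) (16)
6 cycles in total.

6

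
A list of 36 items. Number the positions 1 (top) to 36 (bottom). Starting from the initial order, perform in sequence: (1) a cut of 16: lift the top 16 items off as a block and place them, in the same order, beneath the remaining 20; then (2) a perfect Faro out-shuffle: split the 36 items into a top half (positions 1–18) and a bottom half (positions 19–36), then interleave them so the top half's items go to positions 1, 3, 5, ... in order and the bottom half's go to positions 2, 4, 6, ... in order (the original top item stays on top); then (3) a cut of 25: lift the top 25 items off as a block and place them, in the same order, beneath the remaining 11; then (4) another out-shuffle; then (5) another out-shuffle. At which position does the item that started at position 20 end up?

Track the item from position 20 forward through each operation:
  after op 1 (cut 16): 20 → 4
  after op 2 (out-shuffle): 4 → 7
  after op 3 (cut 25): 7 → 18
  after op 4 (out-shuffle): 18 → 35
  after op 5 (out-shuffle): 35 → 34

34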